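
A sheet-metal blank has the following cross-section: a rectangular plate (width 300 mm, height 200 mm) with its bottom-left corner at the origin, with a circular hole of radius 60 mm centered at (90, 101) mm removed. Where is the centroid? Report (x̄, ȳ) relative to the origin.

x̄ = 163.94 mm, ȳ = 99.77 mm

Part | A | x̄ᵢ | ȳᵢ | A·x̄ᵢ | A·ȳᵢ
plate | 60000.00 | 150.00 | 100.00 | 9000000.00 | 6000000.00
hole | -11309.73 | 90.00 | 101.00 | -1017876.02 | -1142283.09
Σ | 48690.27 |  |  | 7982123.98 | 4857716.91
x̄ = 7982123.98 / 48690.27 = 163.94 mm
ȳ = 4857716.91 / 48690.27 = 99.77 mm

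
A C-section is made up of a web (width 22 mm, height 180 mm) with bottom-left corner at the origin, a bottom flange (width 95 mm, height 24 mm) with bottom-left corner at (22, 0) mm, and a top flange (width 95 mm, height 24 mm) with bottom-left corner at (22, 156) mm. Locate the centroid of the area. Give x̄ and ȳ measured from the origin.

web: A = 22 × 180 = 3960.00, centroid at (11.00, 90.00).
bottom flange: A = 95 × 24 = 2280.00, centroid at (69.50, 12.00).
top flange: A = 95 × 24 = 2280.00, centroid at (69.50, 168.00).
ΣA = 8520.00 mm²
ΣAx̄ = (3960.00)(11.00) + (2280.00)(69.50) + (2280.00)(69.50) = 360480.00 mm³
ΣAȳ = (3960.00)(90.00) + (2280.00)(12.00) + (2280.00)(168.00) = 766800.00 mm³
x̄ = 360480.00 / 8520.00 = 42.31 mm
ȳ = 766800.00 / 8520.00 = 90.00 mm

x̄ = 42.31 mm, ȳ = 90.00 mm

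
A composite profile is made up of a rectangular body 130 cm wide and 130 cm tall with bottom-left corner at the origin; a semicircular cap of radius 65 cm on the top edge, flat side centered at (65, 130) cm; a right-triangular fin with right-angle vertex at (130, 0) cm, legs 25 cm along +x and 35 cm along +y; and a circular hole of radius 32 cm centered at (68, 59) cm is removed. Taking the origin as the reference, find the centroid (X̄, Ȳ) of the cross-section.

rectangular body: A = 130 × 130 = 16900.00, centroid at (65.00, 65.00).
semicircular top: A = ½π·65² = 6636.61, centroid at (65.00, 157.59).
triangular fin: A = ½·25·35 = 437.50, centroid at (138.33, 11.67).
hole: A = −π·32² = -3216.99, centroid at (68.00, 59.00).
ΣA = 20757.12 cm², ΣAX̄ = 1371645.39 cm³, ΣAȲ = 1959644.92 cm³.
X̄ = 1371645.39/20757.12 = 66.08 cm; Ȳ = 1959644.92/20757.12 = 94.41 cm.

X̄ = 66.08 cm, Ȳ = 94.41 cm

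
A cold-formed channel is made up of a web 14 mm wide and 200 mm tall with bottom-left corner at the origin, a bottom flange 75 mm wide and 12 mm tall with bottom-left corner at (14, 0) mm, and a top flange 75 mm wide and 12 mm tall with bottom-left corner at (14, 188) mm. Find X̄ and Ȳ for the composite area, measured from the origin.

web: A = 14 × 200 = 2800.00, centroid at (7.00, 100.00).
bottom flange: A = 75 × 12 = 900.00, centroid at (51.50, 6.00).
top flange: A = 75 × 12 = 900.00, centroid at (51.50, 194.00).
ΣA = 4600.00 mm²
ΣAX̄ = (2800.00)(7.00) + (900.00)(51.50) + (900.00)(51.50) = 112300.00 mm³
ΣAȲ = (2800.00)(100.00) + (900.00)(6.00) + (900.00)(194.00) = 460000.00 mm³
X̄ = 112300.00 / 4600.00 = 24.41 mm
Ȳ = 460000.00 / 4600.00 = 100.00 mm

X̄ = 24.41 mm, Ȳ = 100.00 mm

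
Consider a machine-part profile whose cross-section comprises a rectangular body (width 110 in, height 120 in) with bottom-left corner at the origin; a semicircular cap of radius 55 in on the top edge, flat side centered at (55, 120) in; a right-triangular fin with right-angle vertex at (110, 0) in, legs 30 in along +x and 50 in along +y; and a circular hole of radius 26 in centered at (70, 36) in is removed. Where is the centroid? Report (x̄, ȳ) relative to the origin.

x̄ = 56.02 in, ȳ = 85.00 in

Part | A | x̄ᵢ | ȳᵢ | A·x̄ᵢ | A·ȳᵢ
rectangular body | 13200.00 | 55.00 | 60.00 | 726000.00 | 792000.00
semicircular top | 4751.66 | 55.00 | 143.34 | 261341.24 | 681115.73
triangular fin | 750.00 | 120.00 | 16.67 | 90000.00 | 12500.00
hole | -2123.72 | 70.00 | 36.00 | -148660.16 | -76453.80
Σ | 16577.94 |  |  | 928681.07 | 1409161.93
x̄ = 928681.07 / 16577.94 = 56.02 in
ȳ = 1409161.93 / 16577.94 = 85.00 in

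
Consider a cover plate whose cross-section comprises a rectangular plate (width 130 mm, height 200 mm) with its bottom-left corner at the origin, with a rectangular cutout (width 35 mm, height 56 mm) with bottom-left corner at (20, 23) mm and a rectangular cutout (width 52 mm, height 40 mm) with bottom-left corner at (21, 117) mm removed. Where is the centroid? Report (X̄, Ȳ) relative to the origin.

plate: A = 130 × 200 = 26000.00, centroid at (65.00, 100.00).
hole 1: A = −(35 × 56) = -1960.00, centroid at (37.50, 51.00).
hole 2: A = −(52 × 40) = -2080.00, centroid at (47.00, 137.00).
ΣA = 21960.00 mm², ΣAX̄ = 1518740.00 mm³, ΣAȲ = 2215080.00 mm³.
X̄ = 1518740.00/21960.00 = 69.16 mm; Ȳ = 2215080.00/21960.00 = 100.87 mm.

X̄ = 69.16 mm, Ȳ = 100.87 mm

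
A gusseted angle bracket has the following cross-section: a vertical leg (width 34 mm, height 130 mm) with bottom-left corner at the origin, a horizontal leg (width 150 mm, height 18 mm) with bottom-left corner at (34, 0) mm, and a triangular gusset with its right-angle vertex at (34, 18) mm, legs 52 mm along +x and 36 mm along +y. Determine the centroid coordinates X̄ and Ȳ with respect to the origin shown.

X̄ = 51.82 mm, Ȳ = 42.16 mm

vertical leg: A = 34 × 130 = 4420.00, centroid at (17.00, 65.00).
horizontal leg: A = 150 × 18 = 2700.00, centroid at (109.00, 9.00).
gusset: A = ½·52·36 = 936.00, centroid at (51.33, 30.00).
ΣA = 8056.00 mm²
ΣAX̄ = (4420.00)(17.00) + (2700.00)(109.00) + (936.00)(51.33) = 417488.00 mm³
ΣAȲ = (4420.00)(65.00) + (2700.00)(9.00) + (936.00)(30.00) = 339680.00 mm³
X̄ = 417488.00 / 8056.00 = 51.82 mm
Ȳ = 339680.00 / 8056.00 = 42.16 mm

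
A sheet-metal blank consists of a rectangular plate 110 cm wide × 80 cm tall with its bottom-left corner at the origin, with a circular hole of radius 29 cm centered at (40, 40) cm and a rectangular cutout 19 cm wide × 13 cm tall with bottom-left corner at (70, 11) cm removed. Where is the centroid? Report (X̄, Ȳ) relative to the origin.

X̄ = 60.68 cm, Ȳ = 40.94 cm

plate: A = 110 × 80 = 8800.00, centroid at (55.00, 40.00).
hole 1: A = −π·29² = -2642.08, centroid at (40.00, 40.00).
hole 2: A = −(19 × 13) = -247.00, centroid at (79.50, 17.50).
ΣA = 5910.92 cm²
ΣAX̄ = (8800.00)(55.00) + (-2642.08)(40.00) + (-247.00)(79.50) = 358680.32 cm³
ΣAȲ = (8800.00)(40.00) + (-2642.08)(40.00) + (-247.00)(17.50) = 241994.32 cm³
X̄ = 358680.32 / 5910.92 = 60.68 cm
Ȳ = 241994.32 / 5910.92 = 40.94 cm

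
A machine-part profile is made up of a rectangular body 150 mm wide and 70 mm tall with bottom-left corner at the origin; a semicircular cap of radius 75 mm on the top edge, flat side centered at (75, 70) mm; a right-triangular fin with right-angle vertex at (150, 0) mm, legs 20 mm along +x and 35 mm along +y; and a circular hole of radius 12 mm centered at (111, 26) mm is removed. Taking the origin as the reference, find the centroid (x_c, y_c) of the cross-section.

rectangular body: A = 150 × 70 = 10500.00, centroid at (75.00, 35.00).
semicircular top: A = ½π·75² = 8835.73, centroid at (75.00, 101.83).
triangular fin: A = ½·20·35 = 350.00, centroid at (156.67, 11.67).
hole: A = −π·12² = -452.39, centroid at (111.00, 26.00).
ΣA = 19233.34 mm²
ΣAx_c = (10500.00)(75.00) + (8835.73)(75.00) + (350.00)(156.67) + (-452.39)(111.00) = 1454797.82 mm³
ΣAy_c = (10500.00)(35.00) + (8835.73)(101.83) + (350.00)(11.67) + (-452.39)(26.00) = 1259572.26 mm³
x_c = 1454797.82 / 19233.34 = 75.64 mm
y_c = 1259572.26 / 19233.34 = 65.49 mm

x_c = 75.64 mm, y_c = 65.49 mm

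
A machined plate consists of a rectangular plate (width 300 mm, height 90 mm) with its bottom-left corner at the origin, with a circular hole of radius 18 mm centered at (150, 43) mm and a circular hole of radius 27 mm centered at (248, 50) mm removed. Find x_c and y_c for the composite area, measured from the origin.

x_c = 140.53 mm, y_c = 44.60 mm

plate: A = 300 × 90 = 27000.00, centroid at (150.00, 45.00).
hole 1: A = −π·18² = -1017.88, centroid at (150.00, 43.00).
hole 2: A = −π·27² = -2290.22, centroid at (248.00, 50.00).
ΣA = 23691.90 mm²
ΣAx_c = (27000.00)(150.00) + (-1017.88)(150.00) + (-2290.22)(248.00) = 3329343.78 mm³
ΣAy_c = (27000.00)(45.00) + (-1017.88)(43.00) + (-2290.22)(50.00) = 1056720.28 mm³
x_c = 3329343.78 / 23691.90 = 140.53 mm
y_c = 1056720.28 / 23691.90 = 44.60 mm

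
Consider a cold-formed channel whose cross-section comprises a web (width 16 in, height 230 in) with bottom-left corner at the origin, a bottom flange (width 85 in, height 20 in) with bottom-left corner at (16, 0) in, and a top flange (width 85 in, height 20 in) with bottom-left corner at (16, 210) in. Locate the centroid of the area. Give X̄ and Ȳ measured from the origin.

X̄ = 32.25 in, Ȳ = 115.00 in

web: A = 16 × 230 = 3680.00, centroid at (8.00, 115.00).
bottom flange: A = 85 × 20 = 1700.00, centroid at (58.50, 10.00).
top flange: A = 85 × 20 = 1700.00, centroid at (58.50, 220.00).
ΣA = 7080.00 in², ΣAX̄ = 228340.00 in³, ΣAȲ = 814200.00 in³.
X̄ = 228340.00/7080.00 = 32.25 in; Ȳ = 814200.00/7080.00 = 115.00 in.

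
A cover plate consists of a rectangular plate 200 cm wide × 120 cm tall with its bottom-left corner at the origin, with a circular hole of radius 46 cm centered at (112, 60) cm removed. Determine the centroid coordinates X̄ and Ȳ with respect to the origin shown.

X̄ = 95.40 cm, Ȳ = 60.00 cm

plate: A = 200 × 120 = 24000.00, centroid at (100.00, 60.00).
hole: A = −π·46² = -6647.61, centroid at (112.00, 60.00).
ΣA = 17352.39 cm²
ΣAX̄ = (24000.00)(100.00) + (-6647.61)(112.00) = 1655467.67 cm³
ΣAȲ = (24000.00)(60.00) + (-6647.61)(60.00) = 1041143.40 cm³
X̄ = 1655467.67 / 17352.39 = 95.40 cm
Ȳ = 1041143.40 / 17352.39 = 60.00 cm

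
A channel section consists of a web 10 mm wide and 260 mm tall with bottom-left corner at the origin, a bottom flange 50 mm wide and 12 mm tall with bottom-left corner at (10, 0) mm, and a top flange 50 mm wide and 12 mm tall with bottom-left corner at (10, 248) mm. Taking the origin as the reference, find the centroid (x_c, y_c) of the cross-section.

x_c = 14.47 mm, y_c = 130.00 mm

Part | A | x̄ᵢ | ȳᵢ | A·x̄ᵢ | A·ȳᵢ
web | 2600.00 | 5.00 | 130.00 | 13000.00 | 338000.00
bottom flange | 600.00 | 35.00 | 6.00 | 21000.00 | 3600.00
top flange | 600.00 | 35.00 | 254.00 | 21000.00 | 152400.00
Σ | 3800.00 |  |  | 55000.00 | 494000.00
x_c = 55000.00 / 3800.00 = 14.47 mm
y_c = 494000.00 / 3800.00 = 130.00 mm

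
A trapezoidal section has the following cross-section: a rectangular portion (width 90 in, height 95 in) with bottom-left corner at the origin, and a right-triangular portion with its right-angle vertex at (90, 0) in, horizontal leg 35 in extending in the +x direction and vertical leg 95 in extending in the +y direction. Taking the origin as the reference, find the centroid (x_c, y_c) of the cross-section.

x_c = 54.22 in, y_c = 44.92 in

Part | A | x̄ᵢ | ȳᵢ | A·x̄ᵢ | A·ȳᵢ
rectangular portion | 8550.00 | 45.00 | 47.50 | 384750.00 | 406125.00
triangular portion | 1662.50 | 101.67 | 31.67 | 169020.83 | 52645.83
Σ | 10212.50 |  |  | 553770.83 | 458770.83
x_c = 553770.83 / 10212.50 = 54.22 in
y_c = 458770.83 / 10212.50 = 44.92 in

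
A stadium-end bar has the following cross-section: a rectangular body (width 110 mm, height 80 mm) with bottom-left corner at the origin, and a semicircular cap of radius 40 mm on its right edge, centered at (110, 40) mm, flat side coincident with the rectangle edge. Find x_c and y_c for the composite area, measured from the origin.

Part | A | x̄ᵢ | ȳᵢ | A·x̄ᵢ | A·ȳᵢ
rectangular body | 8800.00 | 55.00 | 40.00 | 484000.00 | 352000.00
semicircular end | 2513.27 | 126.98 | 40.00 | 319126.82 | 100530.96
Σ | 11313.27 |  |  | 803126.82 | 452530.96
x_c = 803126.82 / 11313.27 = 70.99 mm
y_c = 452530.96 / 11313.27 = 40.00 mm

x_c = 70.99 mm, y_c = 40.00 mm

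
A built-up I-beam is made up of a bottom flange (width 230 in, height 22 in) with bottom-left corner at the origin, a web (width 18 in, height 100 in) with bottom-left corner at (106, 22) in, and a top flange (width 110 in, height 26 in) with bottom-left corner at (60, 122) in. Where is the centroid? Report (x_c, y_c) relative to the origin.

Part | A | x̄ᵢ | ȳᵢ | A·x̄ᵢ | A·ȳᵢ
bottom flange | 5060.00 | 115.00 | 11.00 | 581900.00 | 55660.00
web | 1800.00 | 115.00 | 72.00 | 207000.00 | 129600.00
top flange | 2860.00 | 115.00 | 135.00 | 328900.00 | 386100.00
Σ | 9720.00 |  |  | 1117800.00 | 571360.00
x_c = 1117800.00 / 9720.00 = 115.00 in
y_c = 571360.00 / 9720.00 = 58.78 in

x_c = 115.00 in, y_c = 58.78 in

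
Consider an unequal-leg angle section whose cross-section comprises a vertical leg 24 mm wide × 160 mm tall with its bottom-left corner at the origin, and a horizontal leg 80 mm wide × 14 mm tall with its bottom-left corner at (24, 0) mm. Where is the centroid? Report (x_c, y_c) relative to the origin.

x_c = 23.74 mm, y_c = 63.52 mm

vertical leg: A = 24 × 160 = 3840.00, centroid at (12.00, 80.00).
horizontal leg: A = 80 × 14 = 1120.00, centroid at (64.00, 7.00).
ΣA = 4960.00 mm², ΣAx_c = 117760.00 mm³, ΣAy_c = 315040.00 mm³.
x_c = 117760.00/4960.00 = 23.74 mm; y_c = 315040.00/4960.00 = 63.52 mm.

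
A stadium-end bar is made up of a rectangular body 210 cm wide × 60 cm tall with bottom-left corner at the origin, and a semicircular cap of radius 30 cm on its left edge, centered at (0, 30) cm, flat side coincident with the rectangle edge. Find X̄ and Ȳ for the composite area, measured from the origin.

rectangular body: A = 210 × 60 = 12600.00, centroid at (105.00, 30.00).
semicircular end: A = ½π·30² = 1413.72, centroid at (-12.73, 30.00).
ΣA = 14013.72 cm²
ΣAX̄ = (12600.00)(105.00) + (1413.72)(-12.73) = 1305000.00 cm³
ΣAȲ = (12600.00)(30.00) + (1413.72)(30.00) = 420411.50 cm³
X̄ = 1305000.00 / 14013.72 = 93.12 cm
Ȳ = 420411.50 / 14013.72 = 30.00 cm

X̄ = 93.12 cm, Ȳ = 30.00 cm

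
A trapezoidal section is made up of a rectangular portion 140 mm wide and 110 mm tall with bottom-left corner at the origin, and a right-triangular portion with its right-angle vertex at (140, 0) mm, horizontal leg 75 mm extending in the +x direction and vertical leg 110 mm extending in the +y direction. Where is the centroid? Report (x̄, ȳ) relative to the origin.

x̄ = 90.07 mm, ȳ = 51.13 mm

rectangular portion: A = 140 × 110 = 15400.00, centroid at (70.00, 55.00).
triangular portion: A = ½·75·110 = 4125.00, centroid at (165.00, 36.67).
ΣA = 19525.00 mm²
ΣAx̄ = (15400.00)(70.00) + (4125.00)(165.00) = 1758625.00 mm³
ΣAȳ = (15400.00)(55.00) + (4125.00)(36.67) = 998250.00 mm³
x̄ = 1758625.00 / 19525.00 = 90.07 mm
ȳ = 998250.00 / 19525.00 = 51.13 mm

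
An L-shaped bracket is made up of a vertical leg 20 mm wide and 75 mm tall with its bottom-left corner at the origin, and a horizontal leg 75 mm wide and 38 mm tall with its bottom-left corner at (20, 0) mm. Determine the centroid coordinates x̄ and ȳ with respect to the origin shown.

x̄ = 41.12 mm, ȳ = 25.38 mm

Part | A | x̄ᵢ | ȳᵢ | A·x̄ᵢ | A·ȳᵢ
vertical leg | 1500.00 | 10.00 | 37.50 | 15000.00 | 56250.00
horizontal leg | 2850.00 | 57.50 | 19.00 | 163875.00 | 54150.00
Σ | 4350.00 |  |  | 178875.00 | 110400.00
x̄ = 178875.00 / 4350.00 = 41.12 mm
ȳ = 110400.00 / 4350.00 = 25.38 mm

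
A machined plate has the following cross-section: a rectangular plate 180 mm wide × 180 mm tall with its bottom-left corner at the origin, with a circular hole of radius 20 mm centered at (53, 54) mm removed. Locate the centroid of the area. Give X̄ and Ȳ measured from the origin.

plate: A = 180 × 180 = 32400.00, centroid at (90.00, 90.00).
hole: A = −π·20² = -1256.64, centroid at (53.00, 54.00).
ΣA = 31143.36 mm²
ΣAX̄ = (32400.00)(90.00) + (-1256.64)(53.00) = 2849398.24 mm³
ΣAȲ = (32400.00)(90.00) + (-1256.64)(54.00) = 2848141.60 mm³
X̄ = 2849398.24 / 31143.36 = 91.49 mm
Ȳ = 2848141.60 / 31143.36 = 91.45 mm

X̄ = 91.49 mm, Ȳ = 91.45 mm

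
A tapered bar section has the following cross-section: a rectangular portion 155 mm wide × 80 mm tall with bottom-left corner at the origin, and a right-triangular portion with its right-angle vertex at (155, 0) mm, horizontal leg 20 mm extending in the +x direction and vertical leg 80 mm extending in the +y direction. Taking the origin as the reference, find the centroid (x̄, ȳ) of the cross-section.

x̄ = 82.60 mm, ȳ = 39.19 mm

rectangular portion: A = 155 × 80 = 12400.00, centroid at (77.50, 40.00).
triangular portion: A = ½·20·80 = 800.00, centroid at (161.67, 26.67).
ΣA = 13200.00 mm²
ΣAx̄ = (12400.00)(77.50) + (800.00)(161.67) = 1090333.33 mm³
ΣAȳ = (12400.00)(40.00) + (800.00)(26.67) = 517333.33 mm³
x̄ = 1090333.33 / 13200.00 = 82.60 mm
ȳ = 517333.33 / 13200.00 = 39.19 mm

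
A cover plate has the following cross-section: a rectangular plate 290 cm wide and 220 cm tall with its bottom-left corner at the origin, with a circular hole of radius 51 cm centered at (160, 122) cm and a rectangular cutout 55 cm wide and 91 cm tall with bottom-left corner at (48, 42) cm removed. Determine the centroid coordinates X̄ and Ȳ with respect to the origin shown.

X̄ = 149.45 cm, Ȳ = 110.29 cm

plate: A = 290 × 220 = 63800.00, centroid at (145.00, 110.00).
hole 1: A = −π·51² = -8171.28, centroid at (160.00, 122.00).
hole 2: A = −(55 × 91) = -5005.00, centroid at (75.50, 87.50).
ΣA = 50623.72 cm², ΣAX̄ = 7565717.30 cm³, ΣAȲ = 5583166.04 cm³.
X̄ = 7565717.30/50623.72 = 149.45 cm; Ȳ = 5583166.04/50623.72 = 110.29 cm.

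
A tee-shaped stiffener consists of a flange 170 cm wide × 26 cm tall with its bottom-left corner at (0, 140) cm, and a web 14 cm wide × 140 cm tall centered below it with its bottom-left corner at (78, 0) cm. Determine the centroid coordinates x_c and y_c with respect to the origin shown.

web: A = 14 × 140 = 1960.00, centroid at (85.00, 70.00).
flange: A = 170 × 26 = 4420.00, centroid at (85.00, 153.00).
ΣA = 6380.00 cm², ΣAx_c = 542300.00 cm³, ΣAy_c = 813460.00 cm³.
x_c = 542300.00/6380.00 = 85.00 cm; y_c = 813460.00/6380.00 = 127.50 cm.

x_c = 85.00 cm, y_c = 127.50 cm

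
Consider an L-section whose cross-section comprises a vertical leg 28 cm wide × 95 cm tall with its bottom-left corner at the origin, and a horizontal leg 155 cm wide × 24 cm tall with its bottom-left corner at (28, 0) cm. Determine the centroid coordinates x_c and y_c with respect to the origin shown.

x_c = 67.35 cm, y_c = 26.80 cm

Part | A | x̄ᵢ | ȳᵢ | A·x̄ᵢ | A·ȳᵢ
vertical leg | 2660.00 | 14.00 | 47.50 | 37240.00 | 126350.00
horizontal leg | 3720.00 | 105.50 | 12.00 | 392460.00 | 44640.00
Σ | 6380.00 |  |  | 429700.00 | 170990.00
x_c = 429700.00 / 6380.00 = 67.35 cm
y_c = 170990.00 / 6380.00 = 26.80 cm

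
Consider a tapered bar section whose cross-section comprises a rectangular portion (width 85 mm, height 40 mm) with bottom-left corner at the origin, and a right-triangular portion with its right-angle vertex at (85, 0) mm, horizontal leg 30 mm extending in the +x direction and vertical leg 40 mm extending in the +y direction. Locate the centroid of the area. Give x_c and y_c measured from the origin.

rectangular portion: A = 85 × 40 = 3400.00, centroid at (42.50, 20.00).
triangular portion: A = ½·30·40 = 600.00, centroid at (95.00, 13.33).
ΣA = 4000.00 mm²
ΣAx_c = (3400.00)(42.50) + (600.00)(95.00) = 201500.00 mm³
ΣAy_c = (3400.00)(20.00) + (600.00)(13.33) = 76000.00 mm³
x_c = 201500.00 / 4000.00 = 50.38 mm
y_c = 76000.00 / 4000.00 = 19.00 mm

x_c = 50.38 mm, y_c = 19.00 mm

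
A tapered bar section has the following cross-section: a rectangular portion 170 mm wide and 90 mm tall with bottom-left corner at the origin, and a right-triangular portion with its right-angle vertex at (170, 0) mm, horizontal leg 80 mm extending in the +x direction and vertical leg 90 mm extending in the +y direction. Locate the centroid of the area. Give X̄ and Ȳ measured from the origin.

rectangular portion: A = 170 × 90 = 15300.00, centroid at (85.00, 45.00).
triangular portion: A = ½·80·90 = 3600.00, centroid at (196.67, 30.00).
ΣA = 18900.00 mm², ΣAX̄ = 2008500.00 mm³, ΣAȲ = 796500.00 mm³.
X̄ = 2008500.00/18900.00 = 106.27 mm; Ȳ = 796500.00/18900.00 = 42.14 mm.

X̄ = 106.27 mm, Ȳ = 42.14 mm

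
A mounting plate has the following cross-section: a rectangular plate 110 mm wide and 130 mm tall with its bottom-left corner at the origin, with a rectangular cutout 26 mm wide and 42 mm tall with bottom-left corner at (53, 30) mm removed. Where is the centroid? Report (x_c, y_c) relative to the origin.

plate: A = 110 × 130 = 14300.00, centroid at (55.00, 65.00).
hole: A = −(26 × 42) = -1092.00, centroid at (66.00, 51.00).
ΣA = 13208.00 mm², ΣAx_c = 714428.00 mm³, ΣAy_c = 873808.00 mm³.
x_c = 714428.00/13208.00 = 54.09 mm; y_c = 873808.00/13208.00 = 66.16 mm.

x_c = 54.09 mm, y_c = 66.16 mm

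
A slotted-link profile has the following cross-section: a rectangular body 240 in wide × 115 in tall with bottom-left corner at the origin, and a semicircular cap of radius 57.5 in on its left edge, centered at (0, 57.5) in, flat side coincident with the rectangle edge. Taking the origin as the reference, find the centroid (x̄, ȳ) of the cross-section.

rectangular body: A = 240 × 115 = 27600.00, centroid at (120.00, 57.50).
semicircular end: A = ½π·57.5² = 5193.45, centroid at (-24.40, 57.50).
ΣA = 32793.45 in²
ΣAx̄ = (27600.00)(120.00) + (5193.45)(-24.40) = 3185260.42 in³
ΣAȳ = (27600.00)(57.50) + (5193.45)(57.50) = 1885623.11 in³
x̄ = 3185260.42 / 32793.45 = 97.13 in
ȳ = 1885623.11 / 32793.45 = 57.50 in

x̄ = 97.13 in, ȳ = 57.50 in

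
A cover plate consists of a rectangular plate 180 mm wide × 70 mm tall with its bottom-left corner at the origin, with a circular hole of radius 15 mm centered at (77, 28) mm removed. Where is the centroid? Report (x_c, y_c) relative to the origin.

plate: A = 180 × 70 = 12600.00, centroid at (90.00, 35.00).
hole: A = −π·15² = -706.86, centroid at (77.00, 28.00).
ΣA = 11893.14 mm², ΣAx_c = 1079571.91 mm³, ΣAy_c = 421207.97 mm³.
x_c = 1079571.91/11893.14 = 90.77 mm; y_c = 421207.97/11893.14 = 35.42 mm.

x_c = 90.77 mm, y_c = 35.42 mm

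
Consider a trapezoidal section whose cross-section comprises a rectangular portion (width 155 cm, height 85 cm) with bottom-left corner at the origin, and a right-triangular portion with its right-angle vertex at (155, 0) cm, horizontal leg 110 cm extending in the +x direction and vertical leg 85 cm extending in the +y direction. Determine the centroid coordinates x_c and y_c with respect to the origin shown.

x_c = 107.40 cm, y_c = 38.79 cm

rectangular portion: A = 155 × 85 = 13175.00, centroid at (77.50, 42.50).
triangular portion: A = ½·110·85 = 4675.00, centroid at (191.67, 28.33).
ΣA = 17850.00 cm², ΣAx_c = 1917104.17 cm³, ΣAy_c = 692395.83 cm³.
x_c = 1917104.17/17850.00 = 107.40 cm; y_c = 692395.83/17850.00 = 38.79 cm.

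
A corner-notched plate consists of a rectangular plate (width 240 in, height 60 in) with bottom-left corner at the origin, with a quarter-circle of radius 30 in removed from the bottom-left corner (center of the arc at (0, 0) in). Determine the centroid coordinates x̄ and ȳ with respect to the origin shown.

x̄ = 125.54 in, ȳ = 30.89 in

plate: A = 240 × 60 = 14400.00, centroid at (120.00, 30.00).
removed quarter-circle: A = −¼π·30² = -706.86, centroid at (12.73, 12.73).
ΣA = 13693.14 in²
ΣAx̄ = (14400.00)(120.00) + (-706.86)(12.73) = 1719000.00 in³
ΣAȳ = (14400.00)(30.00) + (-706.86)(12.73) = 423000.00 in³
x̄ = 1719000.00 / 13693.14 = 125.54 in
ȳ = 423000.00 / 13693.14 = 30.89 in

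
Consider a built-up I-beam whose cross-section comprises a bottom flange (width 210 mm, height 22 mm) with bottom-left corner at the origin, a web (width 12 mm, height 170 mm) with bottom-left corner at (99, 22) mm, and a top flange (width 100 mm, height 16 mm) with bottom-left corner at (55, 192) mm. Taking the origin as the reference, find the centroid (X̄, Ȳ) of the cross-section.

bottom flange: A = 210 × 22 = 4620.00, centroid at (105.00, 11.00).
web: A = 12 × 170 = 2040.00, centroid at (105.00, 107.00).
top flange: A = 100 × 16 = 1600.00, centroid at (105.00, 200.00).
ΣA = 8260.00 mm², ΣAX̄ = 867300.00 mm³, ΣAȲ = 589100.00 mm³.
X̄ = 867300.00/8260.00 = 105.00 mm; Ȳ = 589100.00/8260.00 = 71.32 mm.

X̄ = 105.00 mm, Ȳ = 71.32 mm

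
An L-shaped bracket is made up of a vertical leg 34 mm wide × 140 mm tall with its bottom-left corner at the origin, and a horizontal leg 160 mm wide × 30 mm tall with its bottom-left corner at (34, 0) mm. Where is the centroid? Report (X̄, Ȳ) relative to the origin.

vertical leg: A = 34 × 140 = 4760.00, centroid at (17.00, 70.00).
horizontal leg: A = 160 × 30 = 4800.00, centroid at (114.00, 15.00).
ΣA = 9560.00 mm², ΣAX̄ = 628120.00 mm³, ΣAȲ = 405200.00 mm³.
X̄ = 628120.00/9560.00 = 65.70 mm; Ȳ = 405200.00/9560.00 = 42.38 mm.

X̄ = 65.70 mm, Ȳ = 42.38 mm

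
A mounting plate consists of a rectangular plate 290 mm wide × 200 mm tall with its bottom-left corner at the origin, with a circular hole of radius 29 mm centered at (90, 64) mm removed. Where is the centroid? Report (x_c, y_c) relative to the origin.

x_c = 147.62 mm, y_c = 101.72 mm

Part | A | x̄ᵢ | ȳᵢ | A·x̄ᵢ | A·ȳᵢ
plate | 58000.00 | 145.00 | 100.00 | 8410000.00 | 5800000.00
hole | -2642.08 | 90.00 | 64.00 | -237787.15 | -169093.08
Σ | 55357.92 |  |  | 8172212.85 | 5630906.92
x_c = 8172212.85 / 55357.92 = 147.62 mm
y_c = 5630906.92 / 55357.92 = 101.72 mm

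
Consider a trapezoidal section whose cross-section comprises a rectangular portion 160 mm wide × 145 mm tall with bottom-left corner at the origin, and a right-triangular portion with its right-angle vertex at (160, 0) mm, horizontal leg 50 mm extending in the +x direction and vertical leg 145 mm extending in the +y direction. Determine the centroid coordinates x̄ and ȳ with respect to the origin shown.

Part | A | x̄ᵢ | ȳᵢ | A·x̄ᵢ | A·ȳᵢ
rectangular portion | 23200.00 | 80.00 | 72.50 | 1856000.00 | 1682000.00
triangular portion | 3625.00 | 176.67 | 48.33 | 640416.67 | 175208.33
Σ | 26825.00 |  |  | 2496416.67 | 1857208.33
x̄ = 2496416.67 / 26825.00 = 93.06 mm
ȳ = 1857208.33 / 26825.00 = 69.23 mm

x̄ = 93.06 mm, ȳ = 69.23 mm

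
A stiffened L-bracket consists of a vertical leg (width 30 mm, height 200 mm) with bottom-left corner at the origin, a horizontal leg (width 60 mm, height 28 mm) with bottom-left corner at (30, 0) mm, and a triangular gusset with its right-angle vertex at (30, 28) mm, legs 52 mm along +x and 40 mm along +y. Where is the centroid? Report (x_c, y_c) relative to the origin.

x_c = 27.53 mm, y_c = 76.43 mm

vertical leg: A = 30 × 200 = 6000.00, centroid at (15.00, 100.00).
horizontal leg: A = 60 × 28 = 1680.00, centroid at (60.00, 14.00).
gusset: A = ½·52·40 = 1040.00, centroid at (47.33, 41.33).
ΣA = 8720.00 mm²
ΣAx_c = (6000.00)(15.00) + (1680.00)(60.00) + (1040.00)(47.33) = 240026.67 mm³
ΣAy_c = (6000.00)(100.00) + (1680.00)(14.00) + (1040.00)(41.33) = 666506.67 mm³
x_c = 240026.67 / 8720.00 = 27.53 mm
y_c = 666506.67 / 8720.00 = 76.43 mm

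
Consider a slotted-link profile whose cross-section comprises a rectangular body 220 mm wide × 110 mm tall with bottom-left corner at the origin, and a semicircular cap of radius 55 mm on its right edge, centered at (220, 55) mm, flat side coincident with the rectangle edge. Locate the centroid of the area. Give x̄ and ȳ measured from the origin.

x̄ = 131.88 mm, ȳ = 55.00 mm

rectangular body: A = 220 × 110 = 24200.00, centroid at (110.00, 55.00).
semicircular end: A = ½π·55² = 4751.66, centroid at (243.34, 55.00).
ΣA = 28951.66 mm²
ΣAx̄ = (24200.00)(110.00) + (4751.66)(243.34) = 3818281.62 mm³
ΣAȳ = (24200.00)(55.00) + (4751.66)(55.00) = 1592341.24 mm³
x̄ = 3818281.62 / 28951.66 = 131.88 mm
ȳ = 1592341.24 / 28951.66 = 55.00 mm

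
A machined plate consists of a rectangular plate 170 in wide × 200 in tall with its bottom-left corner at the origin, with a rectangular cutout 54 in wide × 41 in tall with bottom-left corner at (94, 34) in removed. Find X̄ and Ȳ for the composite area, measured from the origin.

X̄ = 82.49 in, Ȳ = 103.17 in

plate: A = 170 × 200 = 34000.00, centroid at (85.00, 100.00).
hole: A = −(54 × 41) = -2214.00, centroid at (121.00, 54.50).
ΣA = 31786.00 in², ΣAX̄ = 2622106.00 in³, ΣAȲ = 3279337.00 in³.
X̄ = 2622106.00/31786.00 = 82.49 in; Ȳ = 3279337.00/31786.00 = 103.17 in.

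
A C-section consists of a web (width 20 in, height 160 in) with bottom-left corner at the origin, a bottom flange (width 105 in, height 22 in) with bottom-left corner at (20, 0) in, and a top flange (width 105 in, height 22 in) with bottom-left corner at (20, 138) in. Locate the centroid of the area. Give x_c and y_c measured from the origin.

x_c = 46.92 in, y_c = 80.00 in

web: A = 20 × 160 = 3200.00, centroid at (10.00, 80.00).
bottom flange: A = 105 × 22 = 2310.00, centroid at (72.50, 11.00).
top flange: A = 105 × 22 = 2310.00, centroid at (72.50, 149.00).
ΣA = 7820.00 in², ΣAx_c = 366950.00 in³, ΣAy_c = 625600.00 in³.
x_c = 366950.00/7820.00 = 46.92 in; y_c = 625600.00/7820.00 = 80.00 in.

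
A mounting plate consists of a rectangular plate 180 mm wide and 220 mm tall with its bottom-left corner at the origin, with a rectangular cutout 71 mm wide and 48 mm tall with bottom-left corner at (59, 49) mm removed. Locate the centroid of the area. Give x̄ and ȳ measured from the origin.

x̄ = 89.58 mm, ȳ = 113.48 mm

plate: A = 180 × 220 = 39600.00, centroid at (90.00, 110.00).
hole: A = −(71 × 48) = -3408.00, centroid at (94.50, 73.00).
ΣA = 36192.00 mm², ΣAx̄ = 3241944.00 mm³, ΣAȳ = 4107216.00 mm³.
x̄ = 3241944.00/36192.00 = 89.58 mm; ȳ = 4107216.00/36192.00 = 113.48 mm.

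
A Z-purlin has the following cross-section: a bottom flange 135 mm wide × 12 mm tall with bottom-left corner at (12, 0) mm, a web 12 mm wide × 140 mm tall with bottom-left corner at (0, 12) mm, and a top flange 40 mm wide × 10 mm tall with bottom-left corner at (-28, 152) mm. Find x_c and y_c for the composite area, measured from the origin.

bottom flange: A = 135 × 12 = 1620.00, centroid at (79.50, 6.00).
web: A = 12 × 140 = 1680.00, centroid at (6.00, 82.00).
top flange: A = 40 × 10 = 400.00, centroid at (-8.00, 157.00).
ΣA = 3700.00 mm², ΣAx_c = 135670.00 mm³, ΣAy_c = 210280.00 mm³.
x_c = 135670.00/3700.00 = 36.67 mm; y_c = 210280.00/3700.00 = 56.83 mm.

x_c = 36.67 mm, y_c = 56.83 mm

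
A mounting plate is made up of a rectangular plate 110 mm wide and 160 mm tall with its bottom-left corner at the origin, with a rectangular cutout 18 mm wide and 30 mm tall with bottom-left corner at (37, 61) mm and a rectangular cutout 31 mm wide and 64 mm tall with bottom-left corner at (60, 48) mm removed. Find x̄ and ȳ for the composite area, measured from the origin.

x̄ = 52.62 mm, ȳ = 80.14 mm

Part | A | x̄ᵢ | ȳᵢ | A·x̄ᵢ | A·ȳᵢ
plate | 17600.00 | 55.00 | 80.00 | 968000.00 | 1408000.00
hole 1 | -540.00 | 46.00 | 76.00 | -24840.00 | -41040.00
hole 2 | -1984.00 | 75.50 | 80.00 | -149792.00 | -158720.00
Σ | 15076.00 |  |  | 793368.00 | 1208240.00
x̄ = 793368.00 / 15076.00 = 52.62 mm
ȳ = 1208240.00 / 15076.00 = 80.14 mm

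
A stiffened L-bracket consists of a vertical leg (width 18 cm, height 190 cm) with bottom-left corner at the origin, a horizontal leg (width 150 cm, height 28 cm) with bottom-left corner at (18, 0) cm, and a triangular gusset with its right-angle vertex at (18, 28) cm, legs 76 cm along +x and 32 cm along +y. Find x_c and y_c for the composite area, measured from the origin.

x_c = 53.65 cm, y_c = 48.75 cm

Part | A | x̄ᵢ | ȳᵢ | A·x̄ᵢ | A·ȳᵢ
vertical leg | 3420.00 | 9.00 | 95.00 | 30780.00 | 324900.00
horizontal leg | 4200.00 | 93.00 | 14.00 | 390600.00 | 58800.00
gusset | 1216.00 | 43.33 | 38.67 | 52693.33 | 47018.67
Σ | 8836.00 |  |  | 474073.33 | 430718.67
x_c = 474073.33 / 8836.00 = 53.65 cm
y_c = 430718.67 / 8836.00 = 48.75 cm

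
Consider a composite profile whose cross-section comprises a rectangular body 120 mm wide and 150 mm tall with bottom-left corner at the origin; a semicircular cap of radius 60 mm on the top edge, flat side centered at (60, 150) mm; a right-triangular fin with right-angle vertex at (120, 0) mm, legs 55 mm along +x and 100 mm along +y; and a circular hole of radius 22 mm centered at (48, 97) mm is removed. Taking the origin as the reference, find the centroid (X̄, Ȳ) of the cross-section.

rectangular body: A = 120 × 150 = 18000.00, centroid at (60.00, 75.00).
semicircular top: A = ½π·60² = 5654.87, centroid at (60.00, 175.46).
triangular fin: A = ½·55·100 = 2750.00, centroid at (138.33, 33.33).
hole: A = −π·22² = -1520.53, centroid at (48.00, 97.00).
ΣA = 24884.34 mm², ΣAX̄ = 1726723.19 mm³, ΣAȲ = 2286405.19 mm³.
X̄ = 1726723.19/24884.34 = 69.39 mm; Ȳ = 2286405.19/24884.34 = 91.88 mm.

X̄ = 69.39 mm, Ȳ = 91.88 mm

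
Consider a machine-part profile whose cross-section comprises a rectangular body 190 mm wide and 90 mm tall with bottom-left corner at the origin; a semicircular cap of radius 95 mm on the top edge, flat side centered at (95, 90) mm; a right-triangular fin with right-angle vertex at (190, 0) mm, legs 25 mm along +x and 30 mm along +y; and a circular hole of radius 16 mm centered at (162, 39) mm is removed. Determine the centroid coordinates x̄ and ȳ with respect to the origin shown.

rectangular body: A = 190 × 90 = 17100.00, centroid at (95.00, 45.00).
semicircular top: A = ½π·95² = 14176.44, centroid at (95.00, 130.32).
triangular fin: A = ½·25·30 = 375.00, centroid at (198.33, 10.00).
hole: A = −π·16² = -804.25, centroid at (162.00, 39.00).
ΣA = 30847.19 mm²
ΣAx̄ = (17100.00)(95.00) + (14176.44)(95.00) + (375.00)(198.33) + (-804.25)(162.00) = 2915348.37 mm³
ΣAȳ = (17100.00)(45.00) + (14176.44)(130.32) + (375.00)(10.00) + (-804.25)(39.00) = 2589346.99 mm³
x̄ = 2915348.37 / 30847.19 = 94.51 mm
ȳ = 2589346.99 / 30847.19 = 83.94 mm

x̄ = 94.51 mm, ȳ = 83.94 mm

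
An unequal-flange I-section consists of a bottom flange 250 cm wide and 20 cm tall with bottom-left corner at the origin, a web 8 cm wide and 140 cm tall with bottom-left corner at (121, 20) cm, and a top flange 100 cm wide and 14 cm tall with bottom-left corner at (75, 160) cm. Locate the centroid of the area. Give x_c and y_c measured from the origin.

x_c = 125.00 cm, y_c = 51.14 cm

bottom flange: A = 250 × 20 = 5000.00, centroid at (125.00, 10.00).
web: A = 8 × 140 = 1120.00, centroid at (125.00, 90.00).
top flange: A = 100 × 14 = 1400.00, centroid at (125.00, 167.00).
ΣA = 7520.00 cm²
ΣAx_c = (5000.00)(125.00) + (1120.00)(125.00) + (1400.00)(125.00) = 940000.00 cm³
ΣAy_c = (5000.00)(10.00) + (1120.00)(90.00) + (1400.00)(167.00) = 384600.00 cm³
x_c = 940000.00 / 7520.00 = 125.00 cm
y_c = 384600.00 / 7520.00 = 51.14 cm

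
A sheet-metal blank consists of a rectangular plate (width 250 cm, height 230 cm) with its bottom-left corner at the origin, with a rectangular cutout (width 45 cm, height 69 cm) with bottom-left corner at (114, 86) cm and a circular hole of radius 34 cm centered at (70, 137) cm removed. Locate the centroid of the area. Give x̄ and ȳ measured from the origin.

x̄ = 128.23 cm, ȳ = 113.09 cm

plate: A = 250 × 230 = 57500.00, centroid at (125.00, 115.00).
hole 1: A = −(45 × 69) = -3105.00, centroid at (136.50, 120.50).
hole 2: A = −π·34² = -3631.68, centroid at (70.00, 137.00).
ΣA = 50763.32 cm²
ΣAx̄ = (57500.00)(125.00) + (-3105.00)(136.50) + (-3631.68)(70.00) = 6509449.82 cm³
ΣAȳ = (57500.00)(115.00) + (-3105.00)(120.50) + (-3631.68)(137.00) = 5740807.19 cm³
x̄ = 6509449.82 / 50763.32 = 128.23 cm
ȳ = 5740807.19 / 50763.32 = 113.09 cm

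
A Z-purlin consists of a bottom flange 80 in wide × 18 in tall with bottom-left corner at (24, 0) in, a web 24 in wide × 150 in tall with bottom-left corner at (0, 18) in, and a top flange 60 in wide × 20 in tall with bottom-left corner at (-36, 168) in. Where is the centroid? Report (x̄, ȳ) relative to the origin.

x̄ = 20.54 in, ȳ = 89.96 in

bottom flange: A = 80 × 18 = 1440.00, centroid at (64.00, 9.00).
web: A = 24 × 150 = 3600.00, centroid at (12.00, 93.00).
top flange: A = 60 × 20 = 1200.00, centroid at (-6.00, 178.00).
ΣA = 6240.00 in²
ΣAx̄ = (1440.00)(64.00) + (3600.00)(12.00) + (1200.00)(-6.00) = 128160.00 in³
ΣAȳ = (1440.00)(9.00) + (3600.00)(93.00) + (1200.00)(178.00) = 561360.00 in³
x̄ = 128160.00 / 6240.00 = 20.54 in
ȳ = 561360.00 / 6240.00 = 89.96 in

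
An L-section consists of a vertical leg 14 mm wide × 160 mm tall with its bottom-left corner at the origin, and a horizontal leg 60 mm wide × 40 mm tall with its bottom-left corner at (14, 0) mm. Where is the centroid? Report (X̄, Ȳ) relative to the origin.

vertical leg: A = 14 × 160 = 2240.00, centroid at (7.00, 80.00).
horizontal leg: A = 60 × 40 = 2400.00, centroid at (44.00, 20.00).
ΣA = 4640.00 mm², ΣAX̄ = 121280.00 mm³, ΣAȲ = 227200.00 mm³.
X̄ = 121280.00/4640.00 = 26.14 mm; Ȳ = 227200.00/4640.00 = 48.97 mm.

X̄ = 26.14 mm, Ȳ = 48.97 mm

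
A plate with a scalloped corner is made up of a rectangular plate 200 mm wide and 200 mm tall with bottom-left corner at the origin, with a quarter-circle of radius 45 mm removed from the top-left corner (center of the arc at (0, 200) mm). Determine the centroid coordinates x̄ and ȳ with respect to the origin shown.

plate: A = 200 × 200 = 40000.00, centroid at (100.00, 100.00).
removed quarter-circle: A = −¼π·45² = -1590.43, centroid at (19.10, 180.90).
ΣA = 38409.57 mm², ΣAx̄ = 3969625.00 mm³, ΣAȳ = 3712288.74 mm³.
x̄ = 3969625.00/38409.57 = 103.35 mm; ȳ = 3712288.74/38409.57 = 96.65 mm.

x̄ = 103.35 mm, ȳ = 96.65 mm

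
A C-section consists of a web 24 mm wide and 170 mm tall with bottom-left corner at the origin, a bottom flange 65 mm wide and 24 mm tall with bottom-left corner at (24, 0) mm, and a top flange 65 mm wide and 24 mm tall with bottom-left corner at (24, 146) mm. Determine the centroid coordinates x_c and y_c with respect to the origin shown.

Part | A | x̄ᵢ | ȳᵢ | A·x̄ᵢ | A·ȳᵢ
web | 4080.00 | 12.00 | 85.00 | 48960.00 | 346800.00
bottom flange | 1560.00 | 56.50 | 12.00 | 88140.00 | 18720.00
top flange | 1560.00 | 56.50 | 158.00 | 88140.00 | 246480.00
Σ | 7200.00 |  |  | 225240.00 | 612000.00
x_c = 225240.00 / 7200.00 = 31.28 mm
y_c = 612000.00 / 7200.00 = 85.00 mm

x_c = 31.28 mm, y_c = 85.00 mm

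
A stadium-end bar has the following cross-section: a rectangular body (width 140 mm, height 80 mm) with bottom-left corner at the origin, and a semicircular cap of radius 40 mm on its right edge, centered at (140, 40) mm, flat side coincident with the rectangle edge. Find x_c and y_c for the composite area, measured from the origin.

x_c = 85.94 mm, y_c = 40.00 mm

Part | A | x̄ᵢ | ȳᵢ | A·x̄ᵢ | A·ȳᵢ
rectangular body | 11200.00 | 70.00 | 40.00 | 784000.00 | 448000.00
semicircular end | 2513.27 | 156.98 | 40.00 | 394525.04 | 100530.96
Σ | 13713.27 |  |  | 1178525.04 | 548530.96
x_c = 1178525.04 / 13713.27 = 85.94 mm
y_c = 548530.96 / 13713.27 = 40.00 mm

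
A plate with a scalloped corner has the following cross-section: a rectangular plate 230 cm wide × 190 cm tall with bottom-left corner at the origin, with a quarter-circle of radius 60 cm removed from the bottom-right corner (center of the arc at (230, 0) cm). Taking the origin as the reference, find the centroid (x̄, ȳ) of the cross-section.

x̄ = 108.81 cm, ȳ = 99.81 cm

plate: A = 230 × 190 = 43700.00, centroid at (115.00, 95.00).
removed quarter-circle: A = −¼π·60² = -2827.43, centroid at (204.54, 25.46).
ΣA = 40872.57 cm²
ΣAx̄ = (43700.00)(115.00) + (-2827.43)(204.54) = 4447190.32 cm³
ΣAȳ = (43700.00)(95.00) + (-2827.43)(25.46) = 4079500.00 cm³
x̄ = 4447190.32 / 40872.57 = 108.81 cm
ȳ = 4079500.00 / 40872.57 = 99.81 cm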